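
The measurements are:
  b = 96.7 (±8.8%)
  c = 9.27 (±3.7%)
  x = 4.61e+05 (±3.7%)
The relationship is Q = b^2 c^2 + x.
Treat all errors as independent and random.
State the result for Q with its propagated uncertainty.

Let p = b^2·c^2 = 8.04e+05. δp/p = √((2·δb/b)² + (2·δc/c)²) = √(0.0310 + 0.00548) = 0.191, so δp = 1.53e+05.
Q = p + x: δQ = √(δp² + δx²) = √(2.35e+10 + 2.91e+08) = 1.54e+05
Q = 1.26e+06.

(1.26 ± 0.154) × 10^6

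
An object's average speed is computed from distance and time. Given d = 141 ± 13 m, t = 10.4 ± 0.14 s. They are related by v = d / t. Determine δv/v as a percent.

Since v is a product/quotient, work with relative uncertainties:
  (1·δd/d)² = (1×0.0922)² = 0.00850;  (-1·δt/t)² = (-1×0.0135)² = 0.000181
δv/v = √(0.00868) = 0.0932

9.32%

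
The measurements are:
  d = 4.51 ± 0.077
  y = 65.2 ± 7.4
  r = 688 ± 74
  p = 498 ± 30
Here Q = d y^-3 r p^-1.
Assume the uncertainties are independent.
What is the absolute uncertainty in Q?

Q is a product of powers, so relative uncertainties combine in quadrature:
  (1·δd/d)² = (1×0.0171)² = 0.000291;  (-3·δy/y)² = (-3×0.113)² = 0.116;  (1·δr/r)² = (1×0.108)² = 0.0116;  (-1·δp/p)² = (-1×0.0602)² = 0.00363
δQ/Q = √(0.131) = 0.363
Q = 2.25e-05, so δQ = 0.363 × 2.25e-05 = 8.15e-06.

8.15e-06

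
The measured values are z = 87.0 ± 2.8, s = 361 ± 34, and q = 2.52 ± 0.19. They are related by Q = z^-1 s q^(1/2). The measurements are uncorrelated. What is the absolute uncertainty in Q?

Products/powers → add relative errors in quadrature, weighted by exponent:
  (-1·δz/z)² = (-1×0.0322)² = 0.00104;  (1·δs/s)² = (1×0.0942)² = 0.00887;  (½·δq/q)² = (0.5×0.0754)² = 0.00142
δQ/Q = √(0.0113) = 0.106
Q = 6.59, so δQ = 0.106 × 6.59 = 0.701.

0.701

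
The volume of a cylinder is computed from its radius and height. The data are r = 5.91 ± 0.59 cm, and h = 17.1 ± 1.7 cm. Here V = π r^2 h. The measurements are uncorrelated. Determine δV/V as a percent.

Relative error in a monomial: (δV/V)² = Σ (nᵢ · δxᵢ/xᵢ)².
  (2·δr/r)² = (2×0.0998)² = 0.0399;  (1·δh/h)² = (1×0.0994)² = 0.00988
δV/V = √(0.0497) = 0.223

22.3%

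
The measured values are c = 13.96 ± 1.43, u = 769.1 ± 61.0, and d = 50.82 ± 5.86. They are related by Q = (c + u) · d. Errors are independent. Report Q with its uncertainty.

39800 ± 5540

Let w = c + u = 783.1. δw = √(δc² + δu²) = √(2.04 + 3720) = 61.0, so δw/w = 0.0779.
Q is then a monomial in w, d:
δQ/Q = √((δw/w)² + (1·δd/d)²) = √(0.00607 + 0.0133) = 0.139
Q = 39800, so δQ = 0.139 × 39800 = 5540.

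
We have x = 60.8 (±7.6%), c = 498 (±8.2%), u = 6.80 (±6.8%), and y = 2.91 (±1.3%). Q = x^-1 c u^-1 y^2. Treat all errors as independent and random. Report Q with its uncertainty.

Relative error in a monomial: (δQ/Q)² = Σ (nᵢ · δxᵢ/xᵢ)².
  (-1·δx/x)² = (-1×0.0760)² = 0.00578;  (1·δc/c)² = (1×0.0820)² = 0.00672;  (-1·δu/u)² = (-1×0.0680)² = 0.00462;  (2·δy/y)² = (2×0.0130)² = 0.000676
δQ/Q = √(0.0178) = 0.133
Q = 10.2, so δQ = 0.133 × 10.2 = 1.36.

10.2 ± 1.36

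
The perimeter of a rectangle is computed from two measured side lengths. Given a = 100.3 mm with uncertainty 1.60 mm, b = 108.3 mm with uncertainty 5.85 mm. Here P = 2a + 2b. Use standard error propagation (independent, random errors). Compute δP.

For a sum/difference, combine absolute errors in quadrature:
  (2·δa)² = 10.2;  (2·δb)² = 137
δP = √(147) = 12.1 mm

12.1 mm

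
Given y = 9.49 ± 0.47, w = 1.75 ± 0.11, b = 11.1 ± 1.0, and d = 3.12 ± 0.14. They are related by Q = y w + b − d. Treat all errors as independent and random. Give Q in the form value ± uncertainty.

24.6 ± 1.67

Let p = y·w = 16.6. δp/p = √((1·δy/y)² + (1·δw/w)²) = √(0.00245 + 0.00395) = 0.0800, so δp = 1.33.
Q = p + b − d: δQ = √(δp² + δb² + δd²) = √(1.77 + 1.00 + 0.0196) = 1.67
Q = 24.6.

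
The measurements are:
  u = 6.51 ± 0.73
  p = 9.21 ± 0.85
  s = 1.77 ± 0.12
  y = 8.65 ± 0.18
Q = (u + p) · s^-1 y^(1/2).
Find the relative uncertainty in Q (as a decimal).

Let w = u + p = 15.7. δw = √(δu² + δp²) = √(0.533 + 0.722) = 1.12, so δw/w = 0.0713.
Q is then a monomial in w, s, y:
δQ/Q = √((δw/w)² + (-1·δs/s)² + (½·δy/y)²) = √(0.00508 + 0.00460 + 0.000108) = 0.0989

0.0989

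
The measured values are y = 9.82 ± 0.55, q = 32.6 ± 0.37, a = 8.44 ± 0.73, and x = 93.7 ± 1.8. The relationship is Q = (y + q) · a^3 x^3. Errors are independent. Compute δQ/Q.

0.266

Let u = y + q = 42.4. δu = √(δy² + δq²) = √(0.303 + 0.137) = 0.663, so δu/u = 0.0156.
Q is then a monomial in u, a, x:
δQ/Q = √((δu/u)² + (3·δa/a)² + (3·δx/x)²) = √(0.000244 + 0.0673 + 0.00332) = 0.266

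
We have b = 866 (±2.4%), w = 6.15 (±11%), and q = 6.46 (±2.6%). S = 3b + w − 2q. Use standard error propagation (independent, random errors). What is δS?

62.4

Absolute uncertainties add in quadrature for a linear combination:
  (3·δb)² = 3890;  (δw)² = 0.458;  (2·δq)² = 0.113
δS = √(3890) = 62.4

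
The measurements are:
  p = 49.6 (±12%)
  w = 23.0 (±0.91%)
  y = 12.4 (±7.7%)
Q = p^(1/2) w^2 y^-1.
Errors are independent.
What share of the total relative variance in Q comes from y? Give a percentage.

(δQ/Q)² = (½·δp/p)² + (2·δw/w)² + (-1·δy/y)²
  p term: (0.5×0.120)² = 0.00360
  w term: (2×0.00910)² = 0.000331
  y term: (-1×0.0770)² = 0.00593
Total = 0.00986. Share from y = 0.00593/0.00986 = 0.601.

60.1%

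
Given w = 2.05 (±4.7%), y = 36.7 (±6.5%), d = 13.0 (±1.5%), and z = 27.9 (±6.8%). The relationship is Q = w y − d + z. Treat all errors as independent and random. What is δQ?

6.33

Let p = w·y = 75.2. δp/p = √((1·δw/w)² + (1·δy/y)²) = √(0.00221 + 0.00423) = 0.0802, so δp = 6.03.
Q = p − d + z: δQ = √(δp² + δd² + δz²) = √(36.4 + 0.0380 + 3.60) = 6.33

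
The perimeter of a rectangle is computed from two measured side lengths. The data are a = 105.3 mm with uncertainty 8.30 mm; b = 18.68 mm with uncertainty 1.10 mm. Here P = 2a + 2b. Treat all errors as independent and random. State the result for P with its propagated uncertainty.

248.0 ± 16.7 mm

For a sum/difference, combine absolute errors in quadrature:
  (2·δa)² = 276;  (2·δb)² = 4.84
δP = √(280) = 16.7 mm
P = 248.0 mm.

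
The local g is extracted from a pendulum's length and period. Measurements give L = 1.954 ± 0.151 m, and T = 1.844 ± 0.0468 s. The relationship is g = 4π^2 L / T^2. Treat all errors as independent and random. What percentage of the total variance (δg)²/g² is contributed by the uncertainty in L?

(δg/g)² = (1·δL/L)² + (-2·δT/T)²
  L term: (1×0.0773)² = 0.00597
  T term: (-2×0.0254)² = 0.00258
Total = 0.00855. Share from L = 0.00597/0.00855 = 0.699.

69.9%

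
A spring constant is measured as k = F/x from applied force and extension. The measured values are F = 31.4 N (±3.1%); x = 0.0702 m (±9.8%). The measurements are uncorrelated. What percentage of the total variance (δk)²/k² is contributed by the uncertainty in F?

9.10%

(δk/k)² = (1·δF/F)² + (-1·δx/x)²
  F term: (1×0.0310)² = 0.000961
  x term: (-1×0.0980)² = 0.00960
Total = 0.0106. Share from F = 0.000961/0.0106 = 0.0910.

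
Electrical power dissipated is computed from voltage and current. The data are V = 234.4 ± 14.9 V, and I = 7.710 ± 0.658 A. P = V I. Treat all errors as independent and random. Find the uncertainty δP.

Relative error in a monomial: (δP/P)² = Σ (nᵢ · δxᵢ/xᵢ)².
  (1·δV/V)² = (1×0.0636)² = 0.00404;  (1·δI/I)² = (1×0.0853)² = 0.00728
δP/P = √(0.0113) = 0.106
P = 1807 W, so δP = 0.106 × 1807 = 192 W.

192 W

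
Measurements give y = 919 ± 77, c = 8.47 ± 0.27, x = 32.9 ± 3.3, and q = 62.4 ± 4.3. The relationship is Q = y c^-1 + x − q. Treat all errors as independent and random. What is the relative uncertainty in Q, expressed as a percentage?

14.1%

Let p = y·c^-1 = 109. δp/p = √((1·δy/y)² + (-1·δc/c)²) = √(0.00702 + 0.00102) = 0.0896, so δp = 9.73.
Q = p + x − q: δQ = √(δp² + δx² + δq²) = √(94.6 + 10.9 + 18.5) = 11.1
Q = 79.0, so δQ/Q = 11.1/79.0 = 0.141.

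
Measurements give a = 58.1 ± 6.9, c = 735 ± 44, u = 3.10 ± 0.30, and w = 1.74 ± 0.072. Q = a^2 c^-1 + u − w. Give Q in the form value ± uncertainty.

Let p = a^2·c^-1 = 4.59. δp/p = √((2·δa/a)² + (-1·δc/c)²) = √(0.0564 + 0.00358) = 0.245, so δp = 1.12.
Q = p + u − w: δQ = √(δp² + δu² + δw²) = √(1.27 + 0.0900 + 0.00518) = 1.17
Q = 5.95.

5.95 ± 1.17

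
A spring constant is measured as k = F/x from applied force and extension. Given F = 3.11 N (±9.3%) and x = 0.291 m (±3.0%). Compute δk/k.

Products/powers → add relative errors in quadrature, weighted by exponent:
  (1·δF/F)² = (1×0.0930)² = 0.00865;  (-1·δx/x)² = (-1×0.0300)² = 0.000900
δk/k = √(0.00955) = 0.0977

0.0977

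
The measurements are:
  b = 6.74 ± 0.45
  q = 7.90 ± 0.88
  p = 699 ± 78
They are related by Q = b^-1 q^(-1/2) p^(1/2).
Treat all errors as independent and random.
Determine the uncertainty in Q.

0.144

Relative error in a monomial: (δQ/Q)² = Σ (nᵢ · δxᵢ/xᵢ)².
  (-1·δb/b)² = (-1×0.0668)² = 0.00446;  (−½·δq/q)² = (-0.5×0.111)² = 0.00310;  (½·δp/p)² = (0.5×0.112)² = 0.00311
δQ/Q = √(0.0107) = 0.103
Q = 1.40, so δQ = 0.103 × 1.40 = 0.144.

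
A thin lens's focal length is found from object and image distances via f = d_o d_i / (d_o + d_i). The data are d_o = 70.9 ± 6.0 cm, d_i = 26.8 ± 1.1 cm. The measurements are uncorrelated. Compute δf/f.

∂f/∂d_o = (d_i/(d_o+d_i))² = 0.0752;  ∂f/∂d_i = (d_o/(d_o+d_i))² = 0.527
δf = √((∂f/∂d_o · δd_o)² + (∂f/∂d_i · δd_i)²) = √(0.204 + 0.336) = 0.734 cm
f = 19.4 cm, so δf/f = 0.734/19.4 = 0.0378.

0.0378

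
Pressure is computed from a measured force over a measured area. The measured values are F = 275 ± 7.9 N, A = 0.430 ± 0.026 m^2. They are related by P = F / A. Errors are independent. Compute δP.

P is a product of powers, so relative uncertainties combine in quadrature:
  (1·δF/F)² = (1×0.0287)² = 0.000825;  (-1·δA/A)² = (-1×0.0605)² = 0.00366
δP/P = √(0.00448) = 0.0669
P = 640 Pa, so δP = 0.0669 × 640 = 42.8 Pa.

42.8 Pa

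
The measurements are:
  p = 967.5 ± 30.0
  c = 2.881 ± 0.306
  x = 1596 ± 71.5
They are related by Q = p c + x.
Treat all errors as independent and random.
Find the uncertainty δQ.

Let w = p·c = 2787. δw/w = √((1·δp/p)² + (1·δc/c)²) = √(0.000961 + 0.0113) = 0.111, so δw = 308.
Q = w + x: δQ = √(δw² + δx²) = √(95100 + 5110) = 317

317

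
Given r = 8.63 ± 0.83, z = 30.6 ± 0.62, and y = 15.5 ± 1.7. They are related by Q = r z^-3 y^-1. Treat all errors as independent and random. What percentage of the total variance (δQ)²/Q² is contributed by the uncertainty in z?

14.8%

(δQ/Q)² = (1·δr/r)² + (-3·δz/z)² + (-1·δy/y)²
  r term: (1×0.0962)² = 0.00925
  z term: (-3×0.0203)² = 0.00369
  y term: (-1×0.110)² = 0.0120
Total = 0.0250. Share from z = 0.00369/0.0250 = 0.148.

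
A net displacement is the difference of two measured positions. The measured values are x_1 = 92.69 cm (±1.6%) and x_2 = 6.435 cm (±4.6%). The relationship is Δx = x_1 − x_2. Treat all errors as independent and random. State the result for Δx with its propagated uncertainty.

For a sum/difference, combine absolute errors in quadrature:
  (δx_1)² = 2.20;  (δx_2)² = 0.0876
δΔx = √(2.29) = 1.51 cm
Δx = 86.25 cm.

86.25 ± 1.51 cm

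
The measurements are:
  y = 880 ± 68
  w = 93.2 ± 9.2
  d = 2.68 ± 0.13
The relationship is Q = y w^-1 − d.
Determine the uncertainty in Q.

1.19

Let p = y·w^-1 = 9.44. δp/p = √((1·δy/y)² + (-1·δw/w)²) = √(0.00597 + 0.00974) = 0.125, so δp = 1.18.
Q = p − d: δQ = √(δp² + δd²) = √(1.40 + 0.0169) = 1.19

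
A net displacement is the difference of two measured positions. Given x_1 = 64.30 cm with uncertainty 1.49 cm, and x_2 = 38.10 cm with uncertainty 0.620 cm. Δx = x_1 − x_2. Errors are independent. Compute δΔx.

1.61 cm

Sums and differences: (δΔx)² = Σ (cᵢ δxᵢ)².
  (δx_1)² = 2.22;  (δx_2)² = 0.384
δΔx = √(2.60) = 1.61 cm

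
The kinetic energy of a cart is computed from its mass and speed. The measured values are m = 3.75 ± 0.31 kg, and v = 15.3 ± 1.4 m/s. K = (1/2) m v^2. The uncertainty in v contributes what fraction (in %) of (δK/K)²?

83.1%

(δK/K)² = (1·δm/m)² + (2·δv/v)²
  m term: (1×0.0827)² = 0.00683
  v term: (2×0.0915)² = 0.0335
Total = 0.0403. Share from v = 0.0335/0.0403 = 0.831.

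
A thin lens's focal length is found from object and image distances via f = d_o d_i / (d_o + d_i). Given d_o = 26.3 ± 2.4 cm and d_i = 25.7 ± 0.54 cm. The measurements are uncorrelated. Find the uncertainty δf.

0.602 cm

∂f/∂d_o = (d_i/(d_o+d_i))² = 0.244;  ∂f/∂d_i = (d_o/(d_o+d_i))² = 0.256
δf = √((∂f/∂d_o · δd_o)² + (∂f/∂d_i · δd_i)²) = √(0.344 + 0.0191) = 0.602 cm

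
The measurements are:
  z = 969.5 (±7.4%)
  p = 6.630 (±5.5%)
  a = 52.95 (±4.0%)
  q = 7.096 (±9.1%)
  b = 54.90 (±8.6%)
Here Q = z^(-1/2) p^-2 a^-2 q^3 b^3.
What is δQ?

Relative error in a monomial: (δQ/Q)² = Σ (nᵢ · δxᵢ/xᵢ)².
  (−½·δz/z)² = (-0.5×0.0740)² = 0.00137;  (-2·δp/p)² = (-2×0.0550)² = 0.0121;  (-2·δa/a)² = (-2×0.0400)² = 0.00640;  (3·δq/q)² = (3×0.0910)² = 0.0745;  (3·δb/b)² = (3×0.0860)² = 0.0666
δQ/Q = √(0.161) = 0.401
Q = 15.41, so δQ = 0.401 × 15.41 = 6.18.

6.18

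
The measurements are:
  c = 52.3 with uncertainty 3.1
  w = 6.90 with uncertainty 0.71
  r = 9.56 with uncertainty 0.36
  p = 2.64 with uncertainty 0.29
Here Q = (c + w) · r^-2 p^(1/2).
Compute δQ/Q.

Let u = c + w = 59.2. δu = √(δc² + δw²) = √(9.61 + 0.504) = 3.18, so δu/u = 0.0537.
Q is then a monomial in u, r, p:
δQ/Q = √((δu/u)² + (-2·δr/r)² + (½·δp/p)²) = √(0.00289 + 0.00567 + 0.00302) = 0.108

0.108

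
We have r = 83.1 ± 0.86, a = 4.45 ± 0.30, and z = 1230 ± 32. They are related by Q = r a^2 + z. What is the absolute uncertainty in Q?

Let p = r·a^2 = 1650. δp/p = √((1·δr/r)² + (2·δa/a)²) = √(0.000107 + 0.0182) = 0.135, so δp = 223.
Q = p + z: δQ = √(δp² + δz²) = √(49500 + 1020) = 225

225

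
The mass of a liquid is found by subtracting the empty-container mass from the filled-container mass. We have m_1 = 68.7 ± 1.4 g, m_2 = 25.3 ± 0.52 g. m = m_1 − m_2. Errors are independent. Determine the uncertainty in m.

1.49 g

Each term contributes (cᵢ δxᵢ)² to (δm)²:
  (δm_1)² = 1.96;  (δm_2)² = 0.270
δm = √(2.23) = 1.49 g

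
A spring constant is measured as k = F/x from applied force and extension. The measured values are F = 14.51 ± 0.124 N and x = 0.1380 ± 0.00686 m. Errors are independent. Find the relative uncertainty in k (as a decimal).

0.0504

Since k is a product/quotient, work with relative uncertainties:
  (1·δF/F)² = (1×0.00855)² = 7.3e-05;  (-1·δx/x)² = (-1×0.0497)² = 0.00247
δk/k = √(0.00254) = 0.0504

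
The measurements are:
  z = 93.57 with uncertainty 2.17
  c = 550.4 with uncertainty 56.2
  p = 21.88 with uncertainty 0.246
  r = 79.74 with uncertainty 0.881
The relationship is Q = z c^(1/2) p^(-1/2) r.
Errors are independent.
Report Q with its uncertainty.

Each factor contributes (exponent × relative error)² to (δQ/Q)²:
  (1·δz/z)² = (1×0.0232)² = 0.000538;  (½·δc/c)² = (0.5×0.102)² = 0.00261;  (−½·δp/p)² = (-0.5×0.0112)² = 3.16e-05;  (1·δr/r)² = (1×0.0110)² = 0.000122
δQ/Q = √(0.00330) = 0.0574
Q = 37420, so δQ = 0.0574 × 37420 = 2150.

37420 ± 2150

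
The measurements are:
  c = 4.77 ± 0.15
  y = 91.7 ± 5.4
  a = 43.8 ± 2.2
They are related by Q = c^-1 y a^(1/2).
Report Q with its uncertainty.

127 ± 9.07

Relative error in a monomial: (δQ/Q)² = Σ (nᵢ · δxᵢ/xᵢ)².
  (-1·δc/c)² = (-1×0.0314)² = 0.000989;  (1·δy/y)² = (1×0.0589)² = 0.00347;  (½·δa/a)² = (0.5×0.0502)² = 0.000631
δQ/Q = √(0.00509) = 0.0713
Q = 127, so δQ = 0.0713 × 127 = 9.07.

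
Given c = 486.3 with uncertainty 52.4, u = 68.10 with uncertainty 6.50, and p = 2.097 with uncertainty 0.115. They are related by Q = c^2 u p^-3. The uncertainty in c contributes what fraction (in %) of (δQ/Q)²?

(δQ/Q)² = (2·δc/c)² + (1·δu/u)² + (-3·δp/p)²
  c term: (2×0.108)² = 0.0464
  u term: (1×0.0954)² = 0.00911
  p term: (-3×0.0548)² = 0.0271
Total = 0.0826. Share from c = 0.0464/0.0826 = 0.562.

56.2%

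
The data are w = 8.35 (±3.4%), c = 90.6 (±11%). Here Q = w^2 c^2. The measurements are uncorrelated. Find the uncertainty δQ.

1.32e+05

For a monomial Q ∝ w^2, c^2, fractional errors add in quadrature:
  (2·δw/w)² = (2×0.0340)² = 0.00462;  (2·δc/c)² = (2×0.110)² = 0.0484
δQ/Q = √(0.0530) = 0.230
Q = 5.72e+05, so δQ = 0.230 × 5.72e+05 = 1.32e+05.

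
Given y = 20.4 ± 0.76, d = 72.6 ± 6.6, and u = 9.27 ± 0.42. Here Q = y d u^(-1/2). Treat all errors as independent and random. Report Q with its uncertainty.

Each factor contributes (exponent × relative error)² to (δQ/Q)²:
  (1·δy/y)² = (1×0.0373)² = 0.00139;  (1·δd/d)² = (1×0.0909)² = 0.00826;  (−½·δu/u)² = (-0.5×0.0453)² = 0.000513
δQ/Q = √(0.0102) = 0.101
Q = 486, so δQ = 0.101 × 486 = 49.0.

486 ± 49.0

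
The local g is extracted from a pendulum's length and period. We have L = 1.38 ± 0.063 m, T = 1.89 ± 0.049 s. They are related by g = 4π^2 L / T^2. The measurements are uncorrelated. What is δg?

1.05 m/s^2

For a monomial g ∝ L, T^-2, fractional errors add in quadrature:
  (1·δL/L)² = (1×0.0457)² = 0.00208;  (-2·δT/T)² = (-2×0.0259)² = 0.00269
δg/g = √(0.00477) = 0.0691
g = 15.3 m/s^2, so δg = 0.0691 × 15.3 = 1.05 m/s^2.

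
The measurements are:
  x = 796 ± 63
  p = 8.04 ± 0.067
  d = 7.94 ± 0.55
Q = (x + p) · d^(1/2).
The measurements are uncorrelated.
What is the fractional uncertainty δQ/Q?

Let u = x + p = 804. δu = √(δx² + δp²) = √(3970 + 0.00449) = 63.0, so δu/u = 0.0784.
Q is then a monomial in u, d:
δQ/Q = √((δu/u)² + (½·δd/d)²) = √(0.00614 + 0.00120) = 0.0857

0.0857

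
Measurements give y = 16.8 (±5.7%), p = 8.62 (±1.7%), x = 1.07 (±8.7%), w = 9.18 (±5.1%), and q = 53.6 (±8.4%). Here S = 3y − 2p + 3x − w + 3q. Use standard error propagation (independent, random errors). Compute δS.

Sums and differences: (δS)² = Σ (cᵢ δxᵢ)².
  (3·δy)² = 8.25;  (2·δp)² = 0.0859;  (3·δx)² = 0.0780;  (δw)² = 0.219;  (3·δq)² = 182
δS = √(191) = 13.8

13.8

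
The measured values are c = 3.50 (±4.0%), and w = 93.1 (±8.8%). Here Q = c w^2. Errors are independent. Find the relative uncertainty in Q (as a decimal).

0.180

For a monomial Q ∝ c, w^2, fractional errors add in quadrature:
  (1·δc/c)² = (1×0.0400)² = 0.00160;  (2·δw/w)² = (2×0.0880)² = 0.0310
δQ/Q = √(0.0326) = 0.180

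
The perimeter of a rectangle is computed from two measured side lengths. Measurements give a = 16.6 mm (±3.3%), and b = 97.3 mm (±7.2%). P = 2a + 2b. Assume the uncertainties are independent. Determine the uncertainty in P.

14.1 mm

For a sum/difference, combine absolute errors in quadrature:
  (2·δa)² = 1.20;  (2·δb)² = 196
δP = √(198) = 14.1 mm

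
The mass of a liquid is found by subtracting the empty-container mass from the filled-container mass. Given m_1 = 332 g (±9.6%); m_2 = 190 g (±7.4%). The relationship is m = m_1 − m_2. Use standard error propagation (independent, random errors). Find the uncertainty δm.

34.8 g

For a sum/difference, combine absolute errors in quadrature:
  (δm_1)² = 1020;  (δm_2)² = 198
δm = √(1210) = 34.8 g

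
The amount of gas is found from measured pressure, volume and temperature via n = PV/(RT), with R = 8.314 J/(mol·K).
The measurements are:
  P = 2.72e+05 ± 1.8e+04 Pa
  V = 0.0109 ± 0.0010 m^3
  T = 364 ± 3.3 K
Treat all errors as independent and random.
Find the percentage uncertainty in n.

n is a product of powers, so relative uncertainties combine in quadrature:
  (1·δP/P)² = (1×0.0662)² = 0.00438;  (1·δV/V)² = (1×0.0917)² = 0.00842;  (-1·δT/T)² = (-1×0.00907)² = 8.22e-05
δn/n = √(0.0129) = 0.113

11.3%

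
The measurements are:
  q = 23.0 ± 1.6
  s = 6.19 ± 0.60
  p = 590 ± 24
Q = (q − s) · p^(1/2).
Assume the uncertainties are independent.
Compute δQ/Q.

Let u = q − s = 16.8. δu = √(δq² + δs²) = √(2.56 + 0.360) = 1.71, so δu/u = 0.102.
Q is then a monomial in u, p:
δQ/Q = √((δu/u)² + (½·δp/p)²) = √(0.0103 + 0.000414) = 0.104

0.104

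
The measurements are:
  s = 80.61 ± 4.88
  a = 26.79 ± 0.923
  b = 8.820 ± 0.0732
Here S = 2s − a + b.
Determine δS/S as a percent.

6.84%

S is a linear combination, so absolute uncertainties add in quadrature:
  (2·δs)² = 95.3;  (δa)² = 0.852;  (δb)² = 0.00536
δS = √(96.1) = 9.80
S = 143.2, so δS/S = 9.80/143.2 = 0.0684.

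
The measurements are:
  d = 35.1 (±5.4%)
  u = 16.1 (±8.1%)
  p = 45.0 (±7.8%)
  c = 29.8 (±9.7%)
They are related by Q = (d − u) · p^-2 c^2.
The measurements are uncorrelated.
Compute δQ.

Let w = d − u = 19.0. δw = √(δd² + δu²) = √(3.59 + 1.70) = 2.30, so δw/w = 0.121.
Q is then a monomial in w, p, c:
δQ/Q = √((δw/w)² + (-2·δp/p)² + (2·δc/c)²) = √(0.0147 + 0.0243 + 0.0376) = 0.277
Q = 8.33, so δQ = 0.277 × 8.33 = 2.31.

2.31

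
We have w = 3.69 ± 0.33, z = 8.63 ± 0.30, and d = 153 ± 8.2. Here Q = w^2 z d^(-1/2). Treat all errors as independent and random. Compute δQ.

1.75

Since Q is a product/quotient, work with relative uncertainties:
  (2·δw/w)² = (2×0.0894)² = 0.0320;  (1·δz/z)² = (1×0.0348)² = 0.00121;  (−½·δd/d)² = (-0.5×0.0536)² = 0.000718
δQ/Q = √(0.0339) = 0.184
Q = 9.50, so δQ = 0.184 × 9.50 = 1.75.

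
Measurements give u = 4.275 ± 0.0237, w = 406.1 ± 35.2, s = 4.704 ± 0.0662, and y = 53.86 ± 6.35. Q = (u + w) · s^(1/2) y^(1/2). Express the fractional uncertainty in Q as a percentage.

Let h = u + w = 410.4. δh = √(δu² + δw²) = √(0.000562 + 1240) = 35.2, so δh/h = 0.0858.
Q is then a monomial in h, s, y:
δQ/Q = √((δh/h)² + (½·δs/s)² + (½·δy/y)²) = √(0.00736 + 4.95e-05 + 0.00347) = 0.104

10.4%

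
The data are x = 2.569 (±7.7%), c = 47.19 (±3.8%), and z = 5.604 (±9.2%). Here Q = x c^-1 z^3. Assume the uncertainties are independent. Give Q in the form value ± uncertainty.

For a monomial Q ∝ x, c^-1, z^3, fractional errors add in quadrature:
  (1·δx/x)² = (1×0.0770)² = 0.00593;  (-1·δc/c)² = (-1×0.0380)² = 0.00144;  (3·δz/z)² = (3×0.0920)² = 0.0762
δQ/Q = √(0.0835) = 0.289
Q = 9.581, so δQ = 0.289 × 9.581 = 2.77.

9.581 ± 2.77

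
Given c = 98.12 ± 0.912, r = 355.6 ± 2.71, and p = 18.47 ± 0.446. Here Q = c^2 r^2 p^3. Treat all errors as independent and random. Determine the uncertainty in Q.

Each factor contributes (exponent × relative error)² to (δQ/Q)²:
  (2·δc/c)² = (2×0.00929)² = 0.000346;  (2·δr/r)² = (2×0.00762)² = 0.000232;  (3·δp/p)² = (3×0.0241)² = 0.00525
δQ/Q = √(0.00583) = 0.0763
Q = 7.671e+12, so δQ = 0.0763 × 7.671e+12 = 5.85e+11.

5.85e+11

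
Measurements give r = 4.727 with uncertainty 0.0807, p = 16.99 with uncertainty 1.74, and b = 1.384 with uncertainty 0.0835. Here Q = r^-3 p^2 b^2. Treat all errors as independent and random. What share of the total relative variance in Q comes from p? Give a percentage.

70.9%

(δQ/Q)² = (-3·δr/r)² + (2·δp/p)² + (2·δb/b)²
  r term: (-3×0.0171)² = 0.00262
  p term: (2×0.102)² = 0.0420
  b term: (2×0.0603)² = 0.0146
Total = 0.0591. Share from p = 0.0420/0.0591 = 0.709.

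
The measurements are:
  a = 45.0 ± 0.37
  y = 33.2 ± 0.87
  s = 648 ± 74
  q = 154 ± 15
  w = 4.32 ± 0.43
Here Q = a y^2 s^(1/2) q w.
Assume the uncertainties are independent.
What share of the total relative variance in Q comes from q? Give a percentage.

37.2%

(δQ/Q)² = (1·δa/a)² + (2·δy/y)² + (½·δs/s)² + (1·δq/q)² + (1·δw/w)²
  a term: (1×0.00822)² = 6.76e-05
  y term: (2×0.0262)² = 0.00275
  s term: (0.5×0.114)² = 0.00326
  q term: (1×0.0974)² = 0.00949
  w term: (1×0.0995)² = 0.00991
Total = 0.0255. Share from q = 0.00949/0.0255 = 0.372.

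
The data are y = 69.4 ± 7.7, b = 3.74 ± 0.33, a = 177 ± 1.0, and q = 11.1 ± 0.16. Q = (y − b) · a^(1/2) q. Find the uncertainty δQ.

1150

Let u = y − b = 65.7. δu = √(δy² + δb²) = √(59.3 + 0.109) = 7.71, so δu/u = 0.117.
Q is then a monomial in u, a, q:
δQ/Q = √((δu/u)² + (½·δa/a)² + (1·δq/q)²) = √(0.0138 + 7.98e-06 + 0.000208) = 0.118
Q = 9700, so δQ = 0.118 × 9700 = 1150.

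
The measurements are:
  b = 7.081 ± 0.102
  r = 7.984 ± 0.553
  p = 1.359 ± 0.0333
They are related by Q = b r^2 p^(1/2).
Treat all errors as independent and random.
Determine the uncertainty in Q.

73.6

Q is a product of powers, so relative uncertainties combine in quadrature:
  (1·δb/b)² = (1×0.0144)² = 0.000207;  (2·δr/r)² = (2×0.0693)² = 0.0192;  (½·δp/p)² = (0.5×0.0245)² = 0.000150
δQ/Q = √(0.0195) = 0.140
Q = 526.2, so δQ = 0.140 × 526.2 = 73.6.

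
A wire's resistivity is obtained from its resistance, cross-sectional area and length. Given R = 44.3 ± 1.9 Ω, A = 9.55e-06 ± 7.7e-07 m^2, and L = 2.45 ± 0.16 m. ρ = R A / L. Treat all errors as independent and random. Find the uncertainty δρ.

Relative error in a monomial: (δρ/ρ)² = Σ (nᵢ · δxᵢ/xᵢ)².
  (1·δR/R)² = (1×0.0429)² = 0.00184;  (1·δA/A)² = (1×0.0806)² = 0.00650;  (-1·δL/L)² = (-1×0.0653)² = 0.00426
δρ/ρ = √(0.0126) = 0.112
ρ = 0.000173 Ω·m, so δρ = 0.112 × 0.000173 = 1.94e-05 Ω·m.

1.94e-05 Ω·m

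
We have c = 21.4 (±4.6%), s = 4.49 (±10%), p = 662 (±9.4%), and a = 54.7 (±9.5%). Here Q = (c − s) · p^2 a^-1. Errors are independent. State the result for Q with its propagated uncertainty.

Let u = c − s = 16.9. δu = √(δc² + δs²) = √(0.969 + 0.202) = 1.08, so δu/u = 0.0640.
Q is then a monomial in u, p, a:
δQ/Q = √((δu/u)² + (2·δp/p)² + (-1·δa/a)²) = √(0.00409 + 0.0353 + 0.00903) = 0.220
Q = 1.35e+05, so δQ = 0.220 × 1.35e+05 = 29800.

(1.35 ± 0.298) × 10^5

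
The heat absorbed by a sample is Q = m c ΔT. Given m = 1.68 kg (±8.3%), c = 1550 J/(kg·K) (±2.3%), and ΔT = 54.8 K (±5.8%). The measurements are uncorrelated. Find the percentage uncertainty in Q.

10.4%

Products/powers → add relative errors in quadrature, weighted by exponent:
  (1·δm/m)² = (1×0.0830)² = 0.00689;  (1·δc/c)² = (1×0.0230)² = 0.000529;  (1·δΔT/ΔT)² = (1×0.0580)² = 0.00336
δQ/Q = √(0.0108) = 0.104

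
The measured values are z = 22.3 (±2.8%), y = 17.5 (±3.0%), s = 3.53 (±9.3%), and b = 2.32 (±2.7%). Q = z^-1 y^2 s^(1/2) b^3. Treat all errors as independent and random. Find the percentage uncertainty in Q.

Since Q is a product/quotient, work with relative uncertainties:
  (-1·δz/z)² = (-1×0.0280)² = 0.000784;  (2·δy/y)² = (2×0.0300)² = 0.00360;  (½·δs/s)² = (0.5×0.0930)² = 0.00216;  (3·δb/b)² = (3×0.0270)² = 0.00656
δQ/Q = √(0.0131) = 0.114

11.4%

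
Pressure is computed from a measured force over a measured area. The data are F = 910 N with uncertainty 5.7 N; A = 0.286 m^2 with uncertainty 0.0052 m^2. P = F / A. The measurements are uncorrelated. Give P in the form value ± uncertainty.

P is a product of powers, so relative uncertainties combine in quadrature:
  (1·δF/F)² = (1×0.00626)² = 3.92e-05;  (-1·δA/A)² = (-1×0.0182)² = 0.000331
δP/P = √(0.000370) = 0.0192
P = 3180 Pa, so δP = 0.0192 × 3180 = 61.2 Pa.

3180 ± 61.2 Pa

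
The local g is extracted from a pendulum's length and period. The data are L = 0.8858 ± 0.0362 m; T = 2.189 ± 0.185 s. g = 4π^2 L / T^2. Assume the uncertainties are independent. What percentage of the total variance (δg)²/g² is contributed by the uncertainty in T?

94.5%

(δg/g)² = (1·δL/L)² + (-2·δT/T)²
  L term: (1×0.0409)² = 0.00167
  T term: (-2×0.0845)² = 0.0286
Total = 0.0302. Share from T = 0.0286/0.0302 = 0.945.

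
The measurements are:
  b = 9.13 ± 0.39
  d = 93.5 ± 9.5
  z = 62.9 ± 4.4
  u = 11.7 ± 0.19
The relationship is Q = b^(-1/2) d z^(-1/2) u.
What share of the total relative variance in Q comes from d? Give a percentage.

(δQ/Q)² = (−½·δb/b)² + (1·δd/d)² + (−½·δz/z)² + (1·δu/u)²
  b term: (-0.5×0.0427)² = 0.000456
  d term: (1×0.102)² = 0.0103
  z term: (-0.5×0.0700)² = 0.00122
  u term: (1×0.0162)² = 0.000264
Total = 0.0123. Share from d = 0.0103/0.0123 = 0.842.

84.2%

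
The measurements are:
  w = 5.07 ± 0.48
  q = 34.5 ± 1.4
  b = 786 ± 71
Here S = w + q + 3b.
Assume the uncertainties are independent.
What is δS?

Each term contributes (cᵢ δxᵢ)² to (δS)²:
  (δw)² = 0.230;  (δq)² = 1.96;  (3·δb)² = 45400
δS = √(45400) = 213

213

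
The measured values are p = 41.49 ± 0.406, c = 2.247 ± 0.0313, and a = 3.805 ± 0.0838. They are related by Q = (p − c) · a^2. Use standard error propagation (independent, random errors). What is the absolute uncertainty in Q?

25.7

Let u = p − c = 39.24. δu = √(δp² + δc²) = √(0.165 + 0.000980) = 0.407, so δu/u = 0.0104.
Q is then a monomial in u, a:
δQ/Q = √((δu/u)² + (2·δa/a)²) = √(0.000108 + 0.00194) = 0.0453
Q = 568.2, so δQ = 0.0453 × 568.2 = 25.7.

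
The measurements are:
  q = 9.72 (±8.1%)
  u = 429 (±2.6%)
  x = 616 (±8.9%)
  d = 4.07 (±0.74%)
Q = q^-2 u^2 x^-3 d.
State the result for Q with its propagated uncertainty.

Products/powers → add relative errors in quadrature, weighted by exponent:
  (-2·δq/q)² = (-2×0.0810)² = 0.0262;  (2·δu/u)² = (2×0.0260)² = 0.00270;  (-3·δx/x)² = (-3×0.0890)² = 0.0713;  (1·δd/d)² = (1×0.00740)² = 5.48e-05
δQ/Q = √(0.100) = 0.317
Q = 3.39e-05, so δQ = 0.317 × 3.39e-05 = 1.07e-05.

(3.39 ± 1.07) × 10^-5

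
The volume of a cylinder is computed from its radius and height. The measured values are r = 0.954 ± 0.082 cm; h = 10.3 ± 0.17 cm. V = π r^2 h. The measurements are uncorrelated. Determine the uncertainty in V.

V is a product of powers, so relative uncertainties combine in quadrature:
  (2·δr/r)² = (2×0.0860)² = 0.0296;  (1·δh/h)² = (1×0.0165)² = 0.000272
δV/V = √(0.0298) = 0.173
V = 29.4 cm^3, so δV = 0.173 × 29.4 = 5.09 cm^3.

5.09 cm^3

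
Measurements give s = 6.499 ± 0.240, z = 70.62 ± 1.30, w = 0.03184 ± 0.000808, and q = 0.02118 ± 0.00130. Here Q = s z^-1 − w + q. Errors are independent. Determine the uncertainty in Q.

Let p = s·z^-1 = 0.09203. δp/p = √((1·δs/s)² + (-1·δz/z)²) = √(0.00136 + 0.000339) = 0.0413, so δp = 0.00380.
Q = p − w + q: δQ = √(δp² + δw² + δq²) = √(1.44e-05 + 6.53e-07 + 1.69e-06) = 0.00409

0.00409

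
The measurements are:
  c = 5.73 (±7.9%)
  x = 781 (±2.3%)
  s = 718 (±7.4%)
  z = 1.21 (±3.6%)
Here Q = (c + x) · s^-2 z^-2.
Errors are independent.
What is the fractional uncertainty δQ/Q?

0.166

Let u = c + x = 787. δu = √(δc² + δx²) = √(0.205 + 323) = 18.0, so δu/u = 0.0228.
Q is then a monomial in u, s, z:
δQ/Q = √((δu/u)² + (-2·δs/s)² + (-2·δz/z)²) = √(0.000522 + 0.0219 + 0.00518) = 0.166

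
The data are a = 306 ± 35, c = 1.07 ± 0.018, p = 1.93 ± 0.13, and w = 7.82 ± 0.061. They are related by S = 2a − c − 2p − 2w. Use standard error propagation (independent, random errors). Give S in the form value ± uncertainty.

For a sum/difference, combine absolute errors in quadrature:
  (2·δa)² = 4900;  (δc)² = 0.000324;  (2·δp)² = 0.0676;  (2·δw)² = 0.0149
δS = √(4900) = 70.0
S = 591.

591 ± 70.0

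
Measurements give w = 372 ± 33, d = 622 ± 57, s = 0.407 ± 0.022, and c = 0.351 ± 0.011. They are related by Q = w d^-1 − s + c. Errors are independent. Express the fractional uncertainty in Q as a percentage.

14.8%

Let p = w·d^-1 = 0.598. δp/p = √((1·δw/w)² + (-1·δd/d)²) = √(0.00787 + 0.00840) = 0.128, so δp = 0.0763.
Q = p − s + c: δQ = √(δp² + δs² + δc²) = √(0.00582 + 0.000484 + 0.000121) = 0.0801
Q = 0.542, so δQ/Q = 0.0801/0.542 = 0.148.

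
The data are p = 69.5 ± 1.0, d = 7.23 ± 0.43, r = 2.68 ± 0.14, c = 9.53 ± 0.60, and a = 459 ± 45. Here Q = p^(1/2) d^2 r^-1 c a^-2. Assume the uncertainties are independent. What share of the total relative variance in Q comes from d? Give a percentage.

(δQ/Q)² = (½·δp/p)² + (2·δd/d)² + (-1·δr/r)² + (1·δc/c)² + (-2·δa/a)²
  p term: (0.5×0.0144)² = 5.18e-05
  d term: (2×0.0595)² = 0.0141
  r term: (-1×0.0522)² = 0.00273
  c term: (1×0.0630)² = 0.00396
  a term: (-2×0.0980)² = 0.0384
Total = 0.0593. Share from d = 0.0141/0.0593 = 0.238.

23.8%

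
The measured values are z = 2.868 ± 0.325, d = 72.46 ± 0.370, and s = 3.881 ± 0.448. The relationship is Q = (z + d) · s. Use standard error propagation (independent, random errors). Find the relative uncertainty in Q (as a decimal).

0.116

Let u = z + d = 75.33. δu = √(δz² + δd²) = √(0.106 + 0.137) = 0.492, so δu/u = 0.00654.
Q is then a monomial in u, s:
δQ/Q = √((δu/u)² + (1·δs/s)²) = √(4.27e-05 + 0.0133) = 0.116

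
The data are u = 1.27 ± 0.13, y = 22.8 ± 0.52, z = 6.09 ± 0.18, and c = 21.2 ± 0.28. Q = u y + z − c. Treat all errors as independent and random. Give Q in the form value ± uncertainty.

13.8 ± 3.05

Let p = u·y = 29.0. δp/p = √((1·δu/u)² + (1·δy/y)²) = √(0.0105 + 0.000520) = 0.105, so δp = 3.04.
Q = p + z − c: δQ = √(δp² + δz² + δc²) = √(9.22 + 0.0324 + 0.0784) = 3.05
Q = 13.8.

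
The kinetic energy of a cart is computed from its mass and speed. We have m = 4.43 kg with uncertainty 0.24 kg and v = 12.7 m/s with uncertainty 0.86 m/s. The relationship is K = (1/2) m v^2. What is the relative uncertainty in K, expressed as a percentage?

14.6%

K is a product of powers, so relative uncertainties combine in quadrature:
  (1·δm/m)² = (1×0.0542)² = 0.00294;  (2·δv/v)² = (2×0.0677)² = 0.0183
δK/K = √(0.0213) = 0.146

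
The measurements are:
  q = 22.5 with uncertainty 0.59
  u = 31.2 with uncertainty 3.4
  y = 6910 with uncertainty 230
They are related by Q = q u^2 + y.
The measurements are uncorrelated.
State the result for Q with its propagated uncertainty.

Let p = q·u^2 = 21900. δp/p = √((1·δq/q)² + (2·δu/u)²) = √(0.000688 + 0.0475) = 0.220, so δp = 4810.
Q = p + y: δQ = √(δp² + δy²) = √(2.31e+07 + 52900) = 4810
Q = 28800.

28800 ± 4810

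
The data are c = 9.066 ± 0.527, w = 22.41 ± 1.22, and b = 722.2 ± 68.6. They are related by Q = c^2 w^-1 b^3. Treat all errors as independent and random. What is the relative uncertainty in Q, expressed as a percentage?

Since Q is a product/quotient, work with relative uncertainties:
  (2·δc/c)² = (2×0.0581)² = 0.0135;  (-1·δw/w)² = (-1×0.0544)² = 0.00296;  (3·δb/b)² = (3×0.0950)² = 0.0812
δQ/Q = √(0.0977) = 0.313

31.3%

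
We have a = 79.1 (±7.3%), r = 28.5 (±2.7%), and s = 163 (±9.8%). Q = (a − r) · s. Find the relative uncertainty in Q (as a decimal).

Let u = a − r = 50.6. δu = √(δa² + δr²) = √(33.3 + 0.592) = 5.83, so δu/u = 0.115.
Q is then a monomial in u, s:
δQ/Q = √((δu/u)² + (1·δs/s)²) = √(0.0133 + 0.00960) = 0.151

0.151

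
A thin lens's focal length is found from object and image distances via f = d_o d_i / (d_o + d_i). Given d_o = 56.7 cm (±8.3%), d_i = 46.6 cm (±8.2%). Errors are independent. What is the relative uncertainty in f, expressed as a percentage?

5.85%

∂f/∂d_o = (d_i/(d_o+d_i))² = 0.204;  ∂f/∂d_i = (d_o/(d_o+d_i))² = 0.301
δf = √((∂f/∂d_o · δd_o)² + (∂f/∂d_i · δd_i)²) = √(0.917 + 1.33) = 1.50 cm
f = 25.6 cm, so δf/f = 1.50/25.6 = 0.0585.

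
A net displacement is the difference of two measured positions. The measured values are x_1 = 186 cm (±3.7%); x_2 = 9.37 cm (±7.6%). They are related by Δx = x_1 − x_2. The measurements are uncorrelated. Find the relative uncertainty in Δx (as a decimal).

For a sum/difference, combine absolute errors in quadrature:
  (δx_1)² = 47.4;  (δx_2)² = 0.507
δΔx = √(47.9) = 6.92 cm
Δx = 177 cm, so δΔx/Δx = 6.92/177 = 0.0392.

0.0392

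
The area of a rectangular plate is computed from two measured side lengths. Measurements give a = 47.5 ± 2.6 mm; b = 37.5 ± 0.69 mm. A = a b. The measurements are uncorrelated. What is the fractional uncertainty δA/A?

0.0577

Each factor contributes (exponent × relative error)² to (δA/A)²:
  (1·δa/a)² = (1×0.0547)² = 0.00300;  (1·δb/b)² = (1×0.0184)² = 0.000339
δA/A = √(0.00333) = 0.0577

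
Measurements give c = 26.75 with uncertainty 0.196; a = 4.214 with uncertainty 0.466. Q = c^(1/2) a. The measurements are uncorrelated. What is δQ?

Q is a product of powers, so relative uncertainties combine in quadrature:
  (½·δc/c)² = (0.5×0.00733)² = 1.34e-05;  (1·δa/a)² = (1×0.111)² = 0.0122
δQ/Q = √(0.0122) = 0.111
Q = 21.79, so δQ = 0.111 × 21.79 = 2.41.

2.41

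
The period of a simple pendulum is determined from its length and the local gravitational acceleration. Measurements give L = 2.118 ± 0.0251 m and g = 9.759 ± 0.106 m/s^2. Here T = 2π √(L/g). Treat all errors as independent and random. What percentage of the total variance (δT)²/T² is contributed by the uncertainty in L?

54.3%

(δT/T)² = (½·δL/L)² + (−½·δg/g)²
  L term: (0.5×0.0119)² = 3.51e-05
  g term: (-0.5×0.0109)² = 2.95e-05
Total = 6.46e-05. Share from L = 3.51e-05/6.46e-05 = 0.543.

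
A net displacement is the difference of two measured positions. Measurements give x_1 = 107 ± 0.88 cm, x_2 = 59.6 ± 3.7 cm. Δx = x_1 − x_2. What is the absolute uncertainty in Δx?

Each term contributes (cᵢ δxᵢ)² to (δΔx)²:
  (δx_1)² = 0.774;  (δx_2)² = 13.7
δΔx = √(14.5) = 3.80 cm

3.80 cm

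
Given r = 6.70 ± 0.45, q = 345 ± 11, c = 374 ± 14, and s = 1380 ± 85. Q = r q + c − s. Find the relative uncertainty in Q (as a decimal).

0.147

Let p = r·q = 2310. δp/p = √((1·δr/r)² + (1·δq/q)²) = √(0.00451 + 0.00102) = 0.0743, so δp = 172.
Q = p + c − s: δQ = √(δp² + δc² + δs²) = √(29500 + 196 + 7220) = 192
Q = 1310, so δQ/Q = 192/1310 = 0.147.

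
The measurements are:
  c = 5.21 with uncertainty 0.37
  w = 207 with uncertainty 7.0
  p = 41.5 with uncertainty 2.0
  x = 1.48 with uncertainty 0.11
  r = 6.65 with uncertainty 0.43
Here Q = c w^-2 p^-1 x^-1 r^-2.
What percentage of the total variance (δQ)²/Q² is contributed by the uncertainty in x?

(δQ/Q)² = (1·δc/c)² + (-2·δw/w)² + (-1·δp/p)² + (-1·δx/x)² + (-2·δr/r)²
  c term: (1×0.0710)² = 0.00504
  w term: (-2×0.0338)² = 0.00457
  p term: (-1×0.0482)² = 0.00232
  x term: (-1×0.0743)² = 0.00552
  r term: (-2×0.0647)² = 0.0167
Total = 0.0342. Share from x = 0.00552/0.0342 = 0.162.

16.2%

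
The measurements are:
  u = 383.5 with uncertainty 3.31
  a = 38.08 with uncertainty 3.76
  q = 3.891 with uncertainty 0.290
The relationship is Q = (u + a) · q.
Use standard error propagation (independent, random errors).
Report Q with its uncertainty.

1640 ± 124

Let w = u + a = 421.6. δw = √(δu² + δa²) = √(11.0 + 14.1) = 5.01, so δw/w = 0.0119.
Q is then a monomial in w, q:
δQ/Q = √((δw/w)² + (1·δq/q)²) = √(0.000141 + 0.00555) = 0.0755
Q = 1640, so δQ = 0.0755 × 1640 = 124.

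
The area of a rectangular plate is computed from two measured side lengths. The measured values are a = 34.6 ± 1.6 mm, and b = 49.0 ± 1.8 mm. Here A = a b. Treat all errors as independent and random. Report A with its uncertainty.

1700 ± 100 mm^2

For a monomial A ∝ a, b, fractional errors add in quadrature:
  (1·δa/a)² = (1×0.0462)² = 0.00214;  (1·δb/b)² = (1×0.0367)² = 0.00135
δA/A = √(0.00349) = 0.0591
A = 1700 mm^2, so δA = 0.0591 × 1700 = 100 mm^2.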